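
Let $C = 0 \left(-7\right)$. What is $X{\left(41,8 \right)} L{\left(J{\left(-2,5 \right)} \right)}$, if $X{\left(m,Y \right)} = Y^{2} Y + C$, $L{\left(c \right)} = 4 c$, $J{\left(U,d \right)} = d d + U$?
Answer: $47104$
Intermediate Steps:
$J{\left(U,d \right)} = U + d^{2}$ ($J{\left(U,d \right)} = d^{2} + U = U + d^{2}$)
$C = 0$
$X{\left(m,Y \right)} = Y^{3}$ ($X{\left(m,Y \right)} = Y^{2} Y + 0 = Y^{3} + 0 = Y^{3}$)
$X{\left(41,8 \right)} L{\left(J{\left(-2,5 \right)} \right)} = 8^{3} \cdot 4 \left(-2 + 5^{2}\right) = 512 \cdot 4 \left(-2 + 25\right) = 512 \cdot 4 \cdot 23 = 512 \cdot 92 = 47104$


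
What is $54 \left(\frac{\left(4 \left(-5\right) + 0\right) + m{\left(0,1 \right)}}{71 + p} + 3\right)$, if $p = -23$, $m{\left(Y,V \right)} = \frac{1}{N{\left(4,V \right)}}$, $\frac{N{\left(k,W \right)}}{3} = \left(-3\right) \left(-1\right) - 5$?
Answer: $\frac{2229}{16} \approx 139.31$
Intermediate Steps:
$N{\left(k,W \right)} = -6$ ($N{\left(k,W \right)} = 3 \left(\left(-3\right) \left(-1\right) - 5\right) = 3 \left(3 - 5\right) = 3 \left(-2\right) = -6$)
$m{\left(Y,V \right)} = - \frac{1}{6}$ ($m{\left(Y,V \right)} = \frac{1}{-6} = - \frac{1}{6}$)
$54 \left(\frac{\left(4 \left(-5\right) + 0\right) + m{\left(0,1 \right)}}{71 + p} + 3\right) = 54 \left(\frac{\left(4 \left(-5\right) + 0\right) - \frac{1}{6}}{71 - 23} + 3\right) = 54 \left(\frac{\left(-20 + 0\right) - \frac{1}{6}}{48} + 3\right) = 54 \left(\left(-20 - \frac{1}{6}\right) \frac{1}{48} + 3\right) = 54 \left(\left(- \frac{121}{6}\right) \frac{1}{48} + 3\right) = 54 \left(- \frac{121}{288} + 3\right) = 54 \cdot \frac{743}{288} = \frac{2229}{16}$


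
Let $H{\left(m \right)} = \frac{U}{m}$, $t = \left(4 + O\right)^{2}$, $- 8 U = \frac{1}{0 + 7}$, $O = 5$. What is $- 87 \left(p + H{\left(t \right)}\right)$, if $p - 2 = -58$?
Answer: $\frac{7366493}{1512} \approx 4872.0$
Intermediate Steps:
$U = - \frac{1}{56}$ ($U = - \frac{1}{8 \left(0 + 7\right)} = - \frac{1}{8 \cdot 7} = \left(- \frac{1}{8}\right) \frac{1}{7} = - \frac{1}{56} \approx -0.017857$)
$p = -56$ ($p = 2 - 58 = -56$)
$t = 81$ ($t = \left(4 + 5\right)^{2} = 9^{2} = 81$)
$H{\left(m \right)} = - \frac{1}{56 m}$
$- 87 \left(p + H{\left(t \right)}\right) = - 87 \left(-56 - \frac{1}{56 \cdot 81}\right) = - 87 \left(-56 - \frac{1}{4536}\right) = \left(-87\right) \left(- \frac{254017}{4536}\right) = \frac{7366493}{1512}$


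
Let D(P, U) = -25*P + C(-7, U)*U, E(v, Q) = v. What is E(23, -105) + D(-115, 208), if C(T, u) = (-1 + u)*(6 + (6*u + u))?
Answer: 62950770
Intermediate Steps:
C(T, u) = (-1 + u)*(6 + 7*u)
D(P, U) = -25*P + U*(-6 - U + 7*U²) (D(P, U) = -25*P + (-6 - U + 7*U²)*U = -25*P + U*(-6 - U + 7*U²))
E(23, -105) + D(-115, 208) = 23 + (-25*(-115) - 1*208*(6 + 208 - 7*208²)) = 23 + (2875 - 1*208*(6 + 208 - 7*43264)) = 23 + (2875 - 1*208*(6 + 208 - 302848)) = 23 + (2875 - 1*208*(-302634)) = 23 + (2875 + 62947872) = 23 + 62950747 = 62950770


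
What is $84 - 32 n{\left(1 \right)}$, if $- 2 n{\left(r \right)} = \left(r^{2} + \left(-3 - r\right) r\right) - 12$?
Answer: $-156$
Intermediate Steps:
$n{\left(r \right)} = 6 - \frac{r^{2}}{2} - \frac{r \left(-3 - r\right)}{2}$ ($n{\left(r \right)} = - \frac{\left(r^{2} + \left(-3 - r\right) r\right) - 12}{2} = - \frac{\left(r^{2} + r \left(-3 - r\right)\right) - 12}{2} = - \frac{-12 + r^{2} + r \left(-3 - r\right)}{2} = 6 - \frac{r^{2}}{2} - \frac{r \left(-3 - r\right)}{2}$)
$84 - 32 n{\left(1 \right)} = 84 - 32 \left(6 + \frac{3}{2} \cdot 1\right) = 84 - 32 \left(6 + \frac{3}{2}\right) = 84 - 240 = -156$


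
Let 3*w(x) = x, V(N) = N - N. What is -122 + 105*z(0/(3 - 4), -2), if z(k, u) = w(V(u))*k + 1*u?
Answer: -332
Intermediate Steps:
V(N) = 0
w(x) = x/3
z(k, u) = u (z(k, u) = ((⅓)*0)*k + 1*u = 0*k + u = 0 + u = u)
-122 + 105*z(0/(3 - 4), -2) = -122 + 105*(-2) = -122 - 210 = -332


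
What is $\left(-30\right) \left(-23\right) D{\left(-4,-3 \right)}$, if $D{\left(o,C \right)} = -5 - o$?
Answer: $-690$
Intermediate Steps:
$\left(-30\right) \left(-23\right) D{\left(-4,-3 \right)} = \left(-30\right) \left(-23\right) \left(-5 - -4\right) = 690 \left(-5 + 4\right) = 690 \left(-1\right) = -690$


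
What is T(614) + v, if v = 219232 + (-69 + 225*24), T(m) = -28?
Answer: 224535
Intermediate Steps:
v = 224563 (v = 219232 + (-69 + 5400) = 219232 + 5331 = 224563)
T(614) + v = -28 + 224563 = 224535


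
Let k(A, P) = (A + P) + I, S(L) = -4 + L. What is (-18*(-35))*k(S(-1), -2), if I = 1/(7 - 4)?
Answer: -4200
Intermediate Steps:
I = 1/3 ≈ 0.33333
k(A, P) = 1/3 + A + P (k(A, P) = (A + P) + 1/3 = 1/3 + A + P)
(-18*(-35))*k(S(-1), -2) = (-18*(-35))*(1/3 + (-4 - 1) - 2) = 630*(1/3 - 5 - 2) = 630*(-20/3) = -4200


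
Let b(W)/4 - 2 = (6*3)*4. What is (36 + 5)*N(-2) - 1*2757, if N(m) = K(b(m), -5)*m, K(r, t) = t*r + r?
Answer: 94331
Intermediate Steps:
b(W) = 296 (b(W) = 8 + 4*((6*3)*4) = 8 + 4*(18*4) = 8 + 4*72 = 8 + 288 = 296)
K(r, t) = r + r*t (K(r, t) = r*t + r = r + r*t)
N(m) = -1184*m (N(m) = (296*(1 - 5))*m = (296*(-4))*m = -1184*m)
(36 + 5)*N(-2) - 1*2757 = (36 + 5)*(-1184*(-2)) - 1*2757 = 41*2368 - 2757 = 97088 - 2757 = 94331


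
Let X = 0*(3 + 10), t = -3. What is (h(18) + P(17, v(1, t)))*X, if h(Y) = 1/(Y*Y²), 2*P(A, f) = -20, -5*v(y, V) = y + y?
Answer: 0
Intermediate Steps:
v(y, V) = -2*y/5 (v(y, V) = -(y + y)/5 = -2*y/5)
X = 0 (X = 0*13 = 0)
P(A, f) = -10 (P(A, f) = (½)*(-20) = -10)
h(Y) = Y⁻³ (h(Y) = 1/(Y³) = Y⁻³)
(h(18) + P(17, v(1, t)))*X = (18⁻³ - 10)*0 = (1/5832 - 10)*0 = -58319/5832*0 = 0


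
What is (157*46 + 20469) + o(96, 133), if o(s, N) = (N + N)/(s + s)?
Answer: 2658469/96 ≈ 27692.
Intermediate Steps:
o(s, N) = N/s (o(s, N) = (2*N)/((2*s)) = (2*N)*(1/(2*s)) = N/s)
(157*46 + 20469) + o(96, 133) = (157*46 + 20469) + 133/96 = (7222 + 20469) + 133*(1/96) = 27691 + 133/96 = 2658469/96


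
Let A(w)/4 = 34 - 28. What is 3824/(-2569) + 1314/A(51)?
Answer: 547315/10276 ≈ 53.261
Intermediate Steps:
A(w) = 24 (A(w) = 4*(34 - 28) = 4*6 = 24)
3824/(-2569) + 1314/A(51) = 3824/(-2569) + 1314/24 = 3824*(-1/2569) + 1314*(1/24) = -3824/2569 + 219/4 = 547315/10276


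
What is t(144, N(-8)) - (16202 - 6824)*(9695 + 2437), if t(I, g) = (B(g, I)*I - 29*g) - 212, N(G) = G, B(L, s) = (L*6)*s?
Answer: -114769204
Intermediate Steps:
B(L, s) = 6*L*s (B(L, s) = (6*L)*s = 6*L*s)
t(I, g) = -212 - 29*g + 6*g*I² (t(I, g) = ((6*g*I)*I - 29*g) - 212 = ((6*I*g)*I - 29*g) - 212 = (6*g*I² - 29*g) - 212 = (-29*g + 6*g*I²) - 212 = -212 - 29*g + 6*g*I²)
t(144, N(-8)) - (16202 - 6824)*(9695 + 2437) = (-212 - 29*(-8) + 6*(-8)*144²) - (16202 - 6824)*(9695 + 2437) = (-212 + 232 + 6*(-8)*20736) - 9378*12132 = (-212 + 232 - 995328) - 1*113773896 = -995308 - 113773896 = -114769204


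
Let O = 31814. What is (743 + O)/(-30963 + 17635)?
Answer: -4651/1904 ≈ -2.4428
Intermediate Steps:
(743 + O)/(-30963 + 17635) = (743 + 31814)/(-30963 + 17635) = 32557/(-13328) = 32557*(-1/13328) = -4651/1904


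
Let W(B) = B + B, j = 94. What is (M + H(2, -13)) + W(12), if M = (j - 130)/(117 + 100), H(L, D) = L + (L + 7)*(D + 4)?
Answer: -11971/217 ≈ -55.166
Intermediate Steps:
H(L, D) = L + (4 + D)*(7 + L) (H(L, D) = L + (7 + L)*(4 + D) = L + (4 + D)*(7 + L))
M = -36/217 (M = (94 - 130)/(117 + 100) = -36/217 ≈ -0.16590)
W(B) = 2*B
(M + H(2, -13)) + W(12) = (-36/217 + (28 + 5*2 + 7*(-13) - 13*2)) + 2*12 = (-36/217 + (28 + 10 - 91 - 26)) + 24 = (-36/217 - 79) + 24 = -17179/217 + 24 = -11971/217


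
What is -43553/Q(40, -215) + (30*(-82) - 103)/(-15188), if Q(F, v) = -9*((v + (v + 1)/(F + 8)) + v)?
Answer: -5211690509/475095828 ≈ -10.970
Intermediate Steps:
Q(F, v) = -18*v - 9*(1 + v)/(8 + F) (Q(F, v) = -9*((v + (1 + v)/(8 + F)) + v) = -9*(2*v + (1 + v)/(8 + F)) = -18*v - 9*(1 + v)/(8 + F))
-43553/Q(40, -215) + (30*(-82) - 103)/(-15188) = -43553*(8 + 40)/(9*(-1 - 17*(-215) - 2*40*(-215))) + (30*(-82) - 103)/(-15188) = -43553*16/(3*(-1 + 3655 + 17200)) + (-2460 - 103)*(-1/15188) = -43553/(9*(1/48)*20854) - 2563*(-1/15188) = -43553/31281/8 + 2563/15188 = -43553*8/31281 + 2563/15188 = -348424/31281 + 2563/15188 = -5211690509/475095828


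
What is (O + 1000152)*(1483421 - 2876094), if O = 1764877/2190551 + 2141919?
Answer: -9585585172633942654/2190551 ≈ -4.3759e+12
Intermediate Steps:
O = 4691984572246/2190551 (O = 1764877*(1/2190551) + 2141919 = 1764877/2190551 + 2141919 = 4691984572246/2190551 ≈ 2.1419e+6)
(O + 1000152)*(1483421 - 2876094) = (4691984572246/2190551 + 1000152)*(1483421 - 2876094) = (6882868535998/2190551)*(-1392673) = -9585585172633942654/2190551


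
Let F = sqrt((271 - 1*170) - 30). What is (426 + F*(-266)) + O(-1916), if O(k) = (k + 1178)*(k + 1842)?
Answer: 55038 - 266*sqrt(71) ≈ 52797.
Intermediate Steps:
O(k) = (1178 + k)*(1842 + k)
F = sqrt(71) (F = sqrt((271 - 170) - 30) = sqrt(101 - 30) = sqrt(71) ≈ 8.4261)
(426 + F*(-266)) + O(-1916) = (426 + sqrt(71)*(-266)) + (2169876 + (-1916)**2 + 3020*(-1916)) = (426 - 266*sqrt(71)) + (2169876 + 3671056 - 5786320) = (426 - 266*sqrt(71)) + 54612 = 55038 - 266*sqrt(71)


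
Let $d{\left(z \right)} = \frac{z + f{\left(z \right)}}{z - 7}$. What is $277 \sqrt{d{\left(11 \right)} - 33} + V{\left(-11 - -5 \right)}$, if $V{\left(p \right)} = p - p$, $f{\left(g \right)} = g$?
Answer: $\frac{277 i \sqrt{110}}{2} \approx 1452.6 i$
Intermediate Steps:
$V{\left(p \right)} = 0$
$d{\left(z \right)} = \frac{2 z}{-7 + z}$ ($d{\left(z \right)} = \frac{z + z}{z - 7} = \frac{2 z}{-7 + z}$)
$277 \sqrt{d{\left(11 \right)} - 33} + V{\left(-11 - -5 \right)} = 277 \sqrt{2 \cdot 11 \frac{1}{-7 + 11} - 33} + 0 = 277 \sqrt{2 \cdot 11 \cdot \frac{1}{4} - 33} + 0 = 277 \sqrt{\frac{11}{2} - 33} + 0 = 277 \sqrt{- \frac{55}{2}} + 0 = 277 \frac{i \sqrt{110}}{2} + 0 = \frac{277 i \sqrt{110}}{2} + 0 = \frac{277 i \sqrt{110}}{2}$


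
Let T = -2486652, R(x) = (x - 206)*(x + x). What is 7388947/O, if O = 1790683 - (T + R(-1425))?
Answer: -7388947/371015 ≈ -19.915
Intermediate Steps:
R(x) = 2*x*(-206 + x) (R(x) = (-206 + x)*(2*x) = 2*x*(-206 + x))
O = -371015 (O = 1790683 - (-2486652 + 2*(-1425)*(-206 - 1425)) = 1790683 - (-2486652 + 2*(-1425)*(-1631)) = 1790683 - (-2486652 + 4648350) = 1790683 - 1*2161698 = 1790683 - 2161698 = -371015)
7388947/O = 7388947/(-371015) = 7388947*(-1/371015) = -7388947/371015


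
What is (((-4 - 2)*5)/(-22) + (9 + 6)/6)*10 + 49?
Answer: 964/11 ≈ 87.636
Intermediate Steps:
(((-4 - 2)*5)/(-22) + (9 + 6)/6)*10 + 49 = (-6*5*(-1/22) + 15*(⅙))*10 + 49 = (-30*(-1/22) + 5/2)*10 + 49 = (15/11 + 5/2)*10 + 49 = (85/22)*10 + 49 = 425/11 + 49 = 964/11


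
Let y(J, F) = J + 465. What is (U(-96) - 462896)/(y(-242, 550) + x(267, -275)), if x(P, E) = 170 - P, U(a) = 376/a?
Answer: -5554799/1512 ≈ -3673.8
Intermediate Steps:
y(J, F) = 465 + J
(U(-96) - 462896)/(y(-242, 550) + x(267, -275)) = (376/(-96) - 462896)/((465 - 242) + (170 - 1*267)) = (376*(-1/96) - 462896)/(223 + (170 - 267)) = (-47/12 - 462896)/(223 - 97) = -5554799/12/126 = -5554799/12*1/126 = -5554799/1512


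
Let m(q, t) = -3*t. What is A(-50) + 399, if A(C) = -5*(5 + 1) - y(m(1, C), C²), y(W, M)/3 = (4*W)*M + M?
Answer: -4507131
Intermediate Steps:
y(W, M) = 3*M + 12*M*W (y(W, M) = 3*((4*W)*M + M) = 3*(4*M*W + M) = 3*(M + 4*M*W) = 3*M + 12*M*W)
A(C) = -30 - 3*C²*(1 - 12*C) (A(C) = -5*(5 + 1) - 3*C²*(1 + 4*(-3*C)) = -5*6 - 3*C²*(1 - 12*C) = -30 - 3*C²*(1 - 12*C))
A(-50) + 399 = (-30 + 3*(-50)²*(-1 + 12*(-50))) + 399 = (-30 + 3*2500*(-1 - 600)) + 399 = (-30 + 3*2500*(-601)) + 399 = (-30 - 4507500) + 399 = -4507530 + 399 = -4507131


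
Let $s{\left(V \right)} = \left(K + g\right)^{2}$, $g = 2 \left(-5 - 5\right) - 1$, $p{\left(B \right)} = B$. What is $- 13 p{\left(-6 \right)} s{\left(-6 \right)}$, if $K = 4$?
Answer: $22542$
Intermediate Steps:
$g = -21$ ($g = 2 \left(-10\right) - 1 = -20 - 1 = -21$)
$s{\left(V \right)} = 289$ ($s{\left(V \right)} = \left(4 - 21\right)^{2} = \left(-17\right)^{2} = 289$)
$- 13 p{\left(-6 \right)} s{\left(-6 \right)} = \left(-13\right) \left(-6\right) 289 = 78 \cdot 289 = 22542$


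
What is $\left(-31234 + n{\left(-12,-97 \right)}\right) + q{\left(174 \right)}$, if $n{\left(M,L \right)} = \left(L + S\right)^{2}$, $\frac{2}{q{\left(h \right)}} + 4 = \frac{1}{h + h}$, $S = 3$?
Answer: $- \frac{31156314}{1391} \approx -22399.0$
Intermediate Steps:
$q{\left(h \right)} = \frac{2}{-4 + \frac{1}{2 h}}$ ($q{\left(h \right)} = \frac{2}{-4 + \frac{1}{h + h}} = \frac{2}{-4 + \frac{1}{2 h}}$)
$n{\left(M,L \right)} = \left(3 + L\right)^{2}$ ($n{\left(M,L \right)} = \left(L + 3\right)^{2} = \left(3 + L\right)^{2}$)
$\left(-31234 + n{\left(-12,-97 \right)}\right) + q{\left(174 \right)} = \left(-31234 + \left(3 - 97\right)^{2}\right) - \frac{696}{-1 + 8 \cdot 174} = \left(-31234 + \left(-94\right)^{2}\right) - \frac{696}{-1 + 1392} = \left(-31234 + 8836\right) - \frac{696}{1391} = -22398 - 696 \cdot \frac{1}{1391} = -22398 - \frac{696}{1391} = - \frac{31156314}{1391}$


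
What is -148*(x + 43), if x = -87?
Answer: 6512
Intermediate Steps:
-148*(x + 43) = -148*(-87 + 43) = -148*(-44) = 6512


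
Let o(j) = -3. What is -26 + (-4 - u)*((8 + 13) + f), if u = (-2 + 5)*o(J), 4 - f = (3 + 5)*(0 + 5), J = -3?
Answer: -101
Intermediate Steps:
f = -36 (f = 4 - (3 + 5)*(0 + 5) = 4 - 8*5 = 4 - 1*40 = 4 - 40 = -36)
u = -9 (u = (-2 + 5)*(-3) = 3*(-3) = -9)
-26 + (-4 - u)*((8 + 13) + f) = -26 + (-4 - 1*(-9))*((8 + 13) - 36) = -26 + (-4 + 9)*(21 - 36) = -26 + 5*(-15) = -26 - 75 = -101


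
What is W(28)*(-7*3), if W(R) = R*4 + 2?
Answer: -2394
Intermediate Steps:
W(R) = 2 + 4*R (W(R) = 4*R + 2 = 2 + 4*R)
W(28)*(-7*3) = (2 + 4*28)*(-7*3) = (2 + 112)*(-21) = 114*(-21) = -2394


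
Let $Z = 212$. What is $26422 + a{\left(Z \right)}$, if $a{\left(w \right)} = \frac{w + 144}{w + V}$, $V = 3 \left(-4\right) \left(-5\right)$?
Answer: $\frac{1796785}{68} \approx 26423.0$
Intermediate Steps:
$V = 60$ ($V = \left(-12\right) \left(-5\right) = 60$)
$a{\left(w \right)} = \frac{144 + w}{60 + w}$ ($a{\left(w \right)} = \frac{w + 144}{w + 60} = \frac{144 + w}{60 + w}$)
$26422 + a{\left(Z \right)} = 26422 + \frac{144 + 212}{60 + 212} = 26422 + \frac{1}{272} \cdot 356 = 26422 + \frac{89}{68} = \frac{1796785}{68}$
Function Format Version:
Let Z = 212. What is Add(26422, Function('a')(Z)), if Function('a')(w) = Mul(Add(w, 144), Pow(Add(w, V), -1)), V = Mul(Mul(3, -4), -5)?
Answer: Rational(1796785, 68) ≈ 26423.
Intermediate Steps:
V = 60 (V = Mul(-12, -5) = 60)
Function('a')(w) = Mul(Pow(Add(60, w), -1), Add(144, w)) (Function('a')(w) = Mul(Add(w, 144), Pow(Add(w, 60), -1)) = Mul(Add(144, w), Pow(Add(60, w), -1)) = Mul(Pow(Add(60, w), -1), Add(144, w)))
Add(26422, Function('a')(Z)) = Add(26422, Mul(Pow(Add(60, 212), -1), Add(144, 212))) = Add(26422, Mul(Pow(272, -1), 356)) = Add(26422, Mul(Rational(1, 272), 356)) = Add(26422, Rational(89, 68)) = Rational(1796785, 68)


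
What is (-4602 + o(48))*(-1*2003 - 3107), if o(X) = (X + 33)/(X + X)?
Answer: 376190535/16 ≈ 2.3512e+7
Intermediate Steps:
o(X) = (33 + X)/(2*X) (o(X) = (33 + X)/((2*X)) = (33 + X)*(1/(2*X)) = (33 + X)/(2*X))
(-4602 + o(48))*(-1*2003 - 3107) = (-4602 + (1/2)*(33 + 48)/48)*(-1*2003 - 3107) = (-4602 + (1/2)*(1/48)*81)*(-2003 - 3107) = (-4602 + 27/32)*(-5110) = -147237/32*(-5110) = 376190535/16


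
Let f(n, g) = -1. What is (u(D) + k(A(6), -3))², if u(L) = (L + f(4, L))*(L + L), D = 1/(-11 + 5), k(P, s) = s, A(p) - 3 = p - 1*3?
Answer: 2209/324 ≈ 6.8179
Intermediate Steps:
A(p) = p (A(p) = 3 + (p - 1*3) = 3 + (p - 3) = 3 + (-3 + p) = p)
D = -⅙ (D = 1/(-6) = -⅙ ≈ -0.16667)
u(L) = 2*L*(-1 + L) (u(L) = (L - 1)*(L + L) = (-1 + L)*(2*L) = 2*L*(-1 + L))
(u(D) + k(A(6), -3))² = (2*(-⅙)*(-1 - ⅙) - 3)² = (2*(-⅙)*(-7/6) - 3)² = (7/18 - 3)² = (-47/18)² = 2209/324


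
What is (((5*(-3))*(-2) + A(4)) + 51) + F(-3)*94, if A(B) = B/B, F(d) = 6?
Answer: 646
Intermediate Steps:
A(B) = 1
(((5*(-3))*(-2) + A(4)) + 51) + F(-3)*94 = (((5*(-3))*(-2) + 1) + 51) + 6*94 = ((-15*(-2) + 1) + 51) + 564 = ((30 + 1) + 51) + 564 = (31 + 51) + 564 = 82 + 564 = 646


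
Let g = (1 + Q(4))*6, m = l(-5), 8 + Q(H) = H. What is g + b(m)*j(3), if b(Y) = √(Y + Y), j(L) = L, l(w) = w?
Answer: -18 + 3*I*√10 ≈ -18.0 + 9.4868*I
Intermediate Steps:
Q(H) = -8 + H
m = -5
b(Y) = √2*√Y (b(Y) = √(2*Y) = √2*√Y)
g = -18 (g = (1 + (-8 + 4))*6 = (1 - 4)*6 = -3*6 = -18)
g + b(m)*j(3) = -18 + (√2*√(-5))*3 = -18 + (√2*(I*√5))*3 = -18 + (I*√10)*3 = -18 + 3*I*√10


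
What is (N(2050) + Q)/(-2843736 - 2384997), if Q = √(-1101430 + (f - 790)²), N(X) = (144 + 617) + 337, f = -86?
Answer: -366/1742911 - I*√334054/5228733 ≈ -0.00020999 - 0.00011054*I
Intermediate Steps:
N(X) = 1098 (N(X) = 761 + 337 = 1098)
Q = I*√334054 (Q = √(-1101430 + (-86 - 790)²) = √(-1101430 + (-876)²) = √(-1101430 + 767376) = √(-334054) = I*√334054 ≈ 577.97*I)
(N(2050) + Q)/(-2843736 - 2384997) = (1098 + I*√334054)/(-2843736 - 2384997) = (1098 + I*√334054)/(-5228733) = (1098 + I*√334054)*(-1/5228733) = -366/1742911 - I*√334054/5228733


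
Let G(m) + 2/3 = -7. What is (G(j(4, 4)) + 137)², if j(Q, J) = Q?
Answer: 150544/9 ≈ 16727.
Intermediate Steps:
G(m) = -23/3 (G(m) = -⅔ - 7 = -23/3)
(G(j(4, 4)) + 137)² = (-23/3 + 137)² = (388/3)² = 150544/9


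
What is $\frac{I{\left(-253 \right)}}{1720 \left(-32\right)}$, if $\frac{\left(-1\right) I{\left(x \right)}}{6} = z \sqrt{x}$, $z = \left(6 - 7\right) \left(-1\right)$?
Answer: $\frac{3 i \sqrt{253}}{27520} \approx 0.0017339 i$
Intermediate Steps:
$z = 1$ ($z = \left(-1\right) \left(-1\right) = 1$)
$I{\left(x \right)} = - 6 \sqrt{x}$ ($I{\left(x \right)} = - 6 \cdot 1 \sqrt{x} = - 6 \sqrt{x}$)
$\frac{I{\left(-253 \right)}}{1720 \left(-32\right)} = \frac{\left(-6\right) \sqrt{-253}}{1720 \left(-32\right)} = \frac{\left(-6\right) i \sqrt{253}}{-55040} = - 6 i \sqrt{253} \left(- \frac{1}{55040}\right) = \frac{3 i \sqrt{253}}{27520}$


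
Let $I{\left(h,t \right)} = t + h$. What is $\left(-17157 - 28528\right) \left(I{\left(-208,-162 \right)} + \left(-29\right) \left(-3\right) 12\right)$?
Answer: $-30791690$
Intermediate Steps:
$I{\left(h,t \right)} = h + t$
$\left(-17157 - 28528\right) \left(I{\left(-208,-162 \right)} + \left(-29\right) \left(-3\right) 12\right) = \left(-17157 - 28528\right) \left(\left(-208 - 162\right) + \left(-29\right) \left(-3\right) 12\right) = - 45685 \left(-370 + 87 \cdot 12\right) = - 45685 \left(-370 + 1044\right) = \left(-45685\right) 674 = -30791690$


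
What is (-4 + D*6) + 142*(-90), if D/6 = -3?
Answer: -12892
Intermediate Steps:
D = -18 (D = 6*(-3) = -18)
(-4 + D*6) + 142*(-90) = (-4 - 18*6) + 142*(-90) = (-4 - 108) - 12780 = -112 - 12780 = -12892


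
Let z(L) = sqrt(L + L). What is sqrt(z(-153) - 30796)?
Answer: sqrt(-30796 + 3*I*sqrt(34)) ≈ 0.0498 + 175.49*I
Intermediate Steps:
z(L) = sqrt(2)*sqrt(L) (z(L) = sqrt(2*L) = sqrt(2)*sqrt(L))
sqrt(z(-153) - 30796) = sqrt(sqrt(2)*sqrt(-153) - 30796) = sqrt(sqrt(2)*(3*I*sqrt(17)) - 30796) = sqrt(3*I*sqrt(34) - 30796) = sqrt(-30796 + 3*I*sqrt(34))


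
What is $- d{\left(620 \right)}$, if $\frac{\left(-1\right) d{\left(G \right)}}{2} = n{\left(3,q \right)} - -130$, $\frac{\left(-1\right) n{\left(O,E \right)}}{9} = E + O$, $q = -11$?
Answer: $404$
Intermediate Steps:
$n{\left(O,E \right)} = - 9 E - 9 O$ ($n{\left(O,E \right)} = - 9 \left(E + O\right) = - 9 E - 9 O$)
$d{\left(G \right)} = -404$ ($d{\left(G \right)} = - 2 \left(\left(\left(-9\right) \left(-11\right) - 27\right) - -130\right) = - 2 \left(\left(99 - 27\right) + 130\right) = - 2 \left(72 + 130\right) = \left(-2\right) 202 = -404$)
$- d{\left(620 \right)} = \left(-1\right) \left(-404\right) = 404$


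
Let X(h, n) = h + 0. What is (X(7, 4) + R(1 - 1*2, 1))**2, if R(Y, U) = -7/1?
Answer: 0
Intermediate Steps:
X(h, n) = h
R(Y, U) = -7 (R(Y, U) = -7*1 = -7)
(X(7, 4) + R(1 - 1*2, 1))**2 = (7 - 7)**2 = 0**2 = 0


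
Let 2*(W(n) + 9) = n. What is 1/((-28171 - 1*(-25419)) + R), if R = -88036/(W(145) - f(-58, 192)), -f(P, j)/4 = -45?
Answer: -233/465144 ≈ -0.00050092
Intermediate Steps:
W(n) = -9 + n/2
f(P, j) = 180 (f(P, j) = -4*(-45) = 180)
R = 176072/233 (R = -88036/((-9 + (½)*145) - 1*180) = -88036/((-9 + 145/2) - 180) = -88036/(127/2 - 180) = -88036/(-233/2) = -88036*(-2/233) = 176072/233 ≈ 755.67)
1/((-28171 - 1*(-25419)) + R) = 1/((-28171 - 1*(-25419)) + 176072/233) = 1/((-28171 + 25419) + 176072/233) = 1/(-2752 + 176072/233) = 1/(-465144/233) = -233/465144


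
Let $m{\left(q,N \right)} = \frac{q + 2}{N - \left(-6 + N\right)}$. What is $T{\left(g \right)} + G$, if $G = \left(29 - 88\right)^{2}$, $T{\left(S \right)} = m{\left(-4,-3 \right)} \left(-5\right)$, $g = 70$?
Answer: $\frac{10448}{3} \approx 3482.7$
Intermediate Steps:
$m{\left(q,N \right)} = \frac{1}{3} + \frac{q}{6}$ ($m{\left(q,N \right)} = \frac{2 + q}{6} = \left(2 + q\right) \frac{1}{6} = \frac{1}{3} + \frac{q}{6}$)
$T{\left(S \right)} = \frac{5}{3}$ ($T{\left(S \right)} = \left(\frac{1}{3} + \frac{1}{6} \left(-4\right)\right) \left(-5\right) = \left(\frac{1}{3} - \frac{2}{3}\right) \left(-5\right) = \left(- \frac{1}{3}\right) \left(-5\right) = \frac{5}{3}$)
$G = 3481$ ($G = \left(-59\right)^{2} = 3481$)
$T{\left(g \right)} + G = \frac{5}{3} + 3481 = \frac{10448}{3}$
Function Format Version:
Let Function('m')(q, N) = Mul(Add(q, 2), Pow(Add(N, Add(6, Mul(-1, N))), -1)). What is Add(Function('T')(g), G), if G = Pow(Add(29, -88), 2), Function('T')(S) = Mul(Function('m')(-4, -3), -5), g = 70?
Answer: Rational(10448, 3) ≈ 3482.7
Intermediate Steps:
Function('m')(q, N) = Add(Rational(1, 3), Mul(Rational(1, 6), q)) (Function('m')(q, N) = Mul(Add(2, q), Pow(6, -1)) = Mul(Add(2, q), Rational(1, 6)) = Add(Rational(1, 3), Mul(Rational(1, 6), q)))
Function('T')(S) = Rational(5, 3) (Function('T')(S) = Mul(Add(Rational(1, 3), Mul(Rational(1, 6), -4)), -5) = Mul(Add(Rational(1, 3), Rational(-2, 3)), -5) = Mul(Rational(-1, 3), -5) = Rational(5, 3))
G = 3481 (G = Pow(-59, 2) = 3481)
Add(Function('T')(g), G) = Add(Rational(5, 3), 3481) = Rational(10448, 3)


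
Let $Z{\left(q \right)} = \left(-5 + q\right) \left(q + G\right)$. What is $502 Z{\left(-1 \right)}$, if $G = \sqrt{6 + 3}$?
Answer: $-6024$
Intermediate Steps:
$G = 3$ ($G = \sqrt{9} = 3$)
$Z{\left(q \right)} = \left(-5 + q\right) \left(3 + q\right)$ ($Z{\left(q \right)} = \left(-5 + q\right) \left(q + 3\right) = \left(-5 + q\right) \left(3 + q\right)$)
$502 Z{\left(-1 \right)} = 502 \left(-15 + \left(-1\right)^{2} - -2\right) = 502 \left(-15 + 1 + 2\right) = 502 \left(-12\right) = -6024$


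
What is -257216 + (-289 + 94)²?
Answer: -219191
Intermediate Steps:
-257216 + (-289 + 94)² = -257216 + (-195)² = -257216 + 38025 = -219191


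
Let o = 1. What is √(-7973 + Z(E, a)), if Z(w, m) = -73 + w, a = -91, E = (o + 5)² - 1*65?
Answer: 5*I*√323 ≈ 89.861*I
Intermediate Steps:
E = -29 (E = (1 + 5)² - 1*65 = 6² - 65 = 36 - 65 = -29)
√(-7973 + Z(E, a)) = √(-7973 + (-73 - 29)) = √(-7973 - 102) = √(-8075) = 5*I*√323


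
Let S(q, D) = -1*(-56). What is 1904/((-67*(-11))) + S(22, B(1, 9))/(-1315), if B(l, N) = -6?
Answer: 2462488/969155 ≈ 2.5409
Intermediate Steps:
S(q, D) = 56
1904/((-67*(-11))) + S(22, B(1, 9))/(-1315) = 1904/((-67*(-11))) + 56/(-1315) = 1904/737 + 56*(-1/1315) = 1904*(1/737) - 56/1315 = 1904/737 - 56/1315 = 2462488/969155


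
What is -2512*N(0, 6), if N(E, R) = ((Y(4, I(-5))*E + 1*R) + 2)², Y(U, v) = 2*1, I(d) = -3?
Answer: -160768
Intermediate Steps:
Y(U, v) = 2
N(E, R) = (2 + R + 2*E)² (N(E, R) = ((2*E + 1*R) + 2)² = ((2*E + R) + 2)² = ((R + 2*E) + 2)² = (2 + R + 2*E)²)
-2512*N(0, 6) = -2512*(2 + 6 + 2*0)² = -2512*(2 + 6 + 0)² = -2512*8² = -2512*64 = -1256*128 = -160768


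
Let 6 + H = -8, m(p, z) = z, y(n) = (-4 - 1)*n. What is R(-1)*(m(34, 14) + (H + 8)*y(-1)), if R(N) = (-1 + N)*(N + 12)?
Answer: 352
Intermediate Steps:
R(N) = (-1 + N)*(12 + N)
y(n) = -5*n
H = -14 (H = -6 - 8 = -14)
R(-1)*(m(34, 14) + (H + 8)*y(-1)) = (-12 + (-1)**2 + 11*(-1))*(14 + (-14 + 8)*(-5*(-1))) = (-12 + 1 - 11)*(14 - 6*5) = -22*(14 - 30) = -22*(-16) = 352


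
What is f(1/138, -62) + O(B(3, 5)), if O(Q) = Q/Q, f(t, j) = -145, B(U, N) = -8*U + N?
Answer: -144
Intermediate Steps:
B(U, N) = N - 8*U
O(Q) = 1
f(1/138, -62) + O(B(3, 5)) = -145 + 1 = -144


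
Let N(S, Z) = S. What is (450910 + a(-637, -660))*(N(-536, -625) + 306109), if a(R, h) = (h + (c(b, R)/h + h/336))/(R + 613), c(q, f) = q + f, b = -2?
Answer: 2546439354599491/18480 ≈ 1.3779e+11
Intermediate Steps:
c(q, f) = f + q
a(R, h) = (337*h/336 + (-2 + R)/h)/(613 + R) (a(R, h) = (h + ((R - 2)/h + h/336))/(R + 613) = (h + ((-2 + R)/h + h*(1/336)))/(613 + R) = (h + ((-2 + R)/h + h/336))/(613 + R) = (h + (h/336 + (-2 + R)/h))/(613 + R) = (337*h/336 + (-2 + R)/h)/(613 + R))
(450910 + a(-637, -660))*(N(-536, -625) + 306109) = (450910 + (-2 - 637 + (337/336)*(-660)**2)/((-660)*(613 - 637)))*(-536 + 306109) = (450910 - 1/660*(-2 - 637 + (337/336)*435600)/(-24))*305573 = (450910 - 1/660*(-1/24)*(-2 - 637 + 3058275/7))*305573 = (450910 - 1/660*(-1/24)*3053802/7)*305573 = (450910 + 508967/18480)*305573 = (8333325767/18480)*305573 = 2546439354599491/18480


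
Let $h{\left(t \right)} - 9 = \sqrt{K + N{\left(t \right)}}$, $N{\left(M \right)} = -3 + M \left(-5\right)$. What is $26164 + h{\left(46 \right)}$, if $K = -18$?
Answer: $26173 + i \sqrt{251} \approx 26173.0 + 15.843 i$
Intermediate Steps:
$N{\left(M \right)} = -3 - 5 M$
$h{\left(t \right)} = 9 + \sqrt{-21 - 5 t}$ ($h{\left(t \right)} = 9 + \sqrt{-18 - \left(3 + 5 t\right)} = 9 + \sqrt{-21 - 5 t}$)
$26164 + h{\left(46 \right)} = 26164 + \left(9 + \sqrt{-21 - 230}\right) = 26164 + \left(9 + \sqrt{-251}\right) = 26164 + \left(9 + i \sqrt{251}\right) = 26173 + i \sqrt{251}$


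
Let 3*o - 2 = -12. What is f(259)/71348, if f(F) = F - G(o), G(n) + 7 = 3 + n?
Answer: 799/214044 ≈ 0.0037329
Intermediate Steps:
o = -10/3 (o = ⅔ + (⅓)*(-12) = ⅔ - 4 = -10/3 ≈ -3.3333)
G(n) = -4 + n (G(n) = -7 + (3 + n) = -4 + n)
f(F) = 22/3 + F (f(F) = F - (-4 - 10/3) = F - 1*(-22/3) = F + 22/3 = 22/3 + F)
f(259)/71348 = (22/3 + 259)/71348 = (799/3)*(1/71348) = 799/214044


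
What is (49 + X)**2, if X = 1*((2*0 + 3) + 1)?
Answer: 2809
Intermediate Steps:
X = 4 (X = 1*((0 + 3) + 1) = 1*(3 + 1) = 1*4 = 4)
(49 + X)**2 = (49 + 4)**2 = 53**2 = 2809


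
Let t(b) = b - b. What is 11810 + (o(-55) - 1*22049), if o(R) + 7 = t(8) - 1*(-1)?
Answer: -10245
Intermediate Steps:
t(b) = 0
o(R) = -6 (o(R) = -7 + (0 - 1*(-1)) = -7 + (0 + 1) = -7 + 1 = -6)
11810 + (o(-55) - 1*22049) = 11810 + (-6 - 1*22049) = 11810 + (-6 - 22049) = 11810 - 22055 = -10245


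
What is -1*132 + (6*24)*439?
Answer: 63084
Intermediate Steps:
-1*132 + (6*24)*439 = -132 + 144*439 = -132 + 63216 = 63084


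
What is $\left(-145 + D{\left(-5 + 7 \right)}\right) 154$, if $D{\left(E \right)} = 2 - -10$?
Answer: $-20482$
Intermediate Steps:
$D{\left(E \right)} = 12$ ($D{\left(E \right)} = 2 + 10 = 12$)
$\left(-145 + D{\left(-5 + 7 \right)}\right) 154 = \left(-145 + 12\right) 154 = \left(-133\right) 154 = -20482$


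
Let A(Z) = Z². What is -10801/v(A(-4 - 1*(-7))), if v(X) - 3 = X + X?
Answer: -1543/3 ≈ -514.33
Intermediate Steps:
v(X) = 3 + 2*X (v(X) = 3 + (X + X) = 3 + 2*X)
-10801/v(A(-4 - 1*(-7))) = -10801/(3 + 2*(-4 - 1*(-7))²) = -10801/(3 + 2*(-4 + 7)²) = -10801/(3 + 2*3²) = -10801/(3 + 2*9) = -10801/(3 + 18) = -10801/21 = -10801*1/21 = -1543/3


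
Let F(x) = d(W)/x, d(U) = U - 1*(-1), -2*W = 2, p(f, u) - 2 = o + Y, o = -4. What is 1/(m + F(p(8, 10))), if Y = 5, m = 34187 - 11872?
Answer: 1/22315 ≈ 4.4813e-5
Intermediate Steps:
m = 22315
p(f, u) = 3 (p(f, u) = 2 + (-4 + 5) = 2 + 1 = 3)
W = -1 (W = -½*2 = -1)
d(U) = 1 + U (d(U) = U + 1 = 1 + U)
F(x) = 0 (F(x) = (1 - 1)/x = 0/x = 0)
1/(m + F(p(8, 10))) = 1/(22315 + 0) = 1/22315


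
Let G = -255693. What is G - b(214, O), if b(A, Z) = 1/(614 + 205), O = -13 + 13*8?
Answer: -209412568/819 ≈ -2.5569e+5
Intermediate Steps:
O = 91 (O = -13 + 104 = 91)
b(A, Z) = 1/819
G - b(214, O) = -255693 - 1*1/819 = -255693 - 1/819 = -209412568/819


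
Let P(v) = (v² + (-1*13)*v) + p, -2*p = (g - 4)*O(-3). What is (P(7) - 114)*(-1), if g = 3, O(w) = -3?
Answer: 315/2 ≈ 157.50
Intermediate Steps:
p = -3/2 (p = -(3 - 4)*(-3)/2 = -(-1)*(-3)/2 = -½*3 = -3/2 ≈ -1.5000)
P(v) = -3/2 + v² - 13*v (P(v) = (v² + (-1*13)*v) - 3/2 = (v² - 13*v) - 3/2 = -3/2 + v² - 13*v)
(P(7) - 114)*(-1) = ((-3/2 + 7² - 13*7) - 114)*(-1) = ((-3/2 + 49 - 91) - 114)*(-1) = (-87/2 - 114)*(-1) = -315/2*(-1) = 315/2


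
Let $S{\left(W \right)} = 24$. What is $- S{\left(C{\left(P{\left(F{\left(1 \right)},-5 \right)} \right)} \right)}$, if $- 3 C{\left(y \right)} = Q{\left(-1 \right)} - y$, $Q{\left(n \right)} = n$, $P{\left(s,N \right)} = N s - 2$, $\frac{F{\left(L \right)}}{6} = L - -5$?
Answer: $-24$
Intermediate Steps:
$F{\left(L \right)} = 30 + 6 L$ ($F{\left(L \right)} = 6 \left(L - -5\right) = 6 \left(L + 5\right) = 6 \left(5 + L\right) = 30 + 6 L$)
$P{\left(s,N \right)} = -2 + N s$
$C{\left(y \right)} = \frac{1}{3} + \frac{y}{3}$ ($C{\left(y \right)} = - \frac{-1 - y}{3} = \frac{1}{3} + \frac{y}{3}$)
$- S{\left(C{\left(P{\left(F{\left(1 \right)},-5 \right)} \right)} \right)} = \left(-1\right) 24 = -24$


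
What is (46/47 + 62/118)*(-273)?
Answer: -1138683/2773 ≈ -410.63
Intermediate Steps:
(46/47 + 62/118)*(-273) = (46*(1/47) + 62*(1/118))*(-273) = (46/47 + 31/59)*(-273) = (4171/2773)*(-273) = -1138683/2773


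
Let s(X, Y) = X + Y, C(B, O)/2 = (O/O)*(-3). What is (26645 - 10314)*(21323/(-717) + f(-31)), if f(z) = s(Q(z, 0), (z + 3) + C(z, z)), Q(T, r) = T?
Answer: -1109332168/717 ≈ -1.5472e+6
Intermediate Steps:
C(B, O) = -6 (C(B, O) = 2*((O/O)*(-3)) = 2*(1*(-3)) = 2*(-3) = -6)
f(z) = -3 + 2*z (f(z) = z + ((z + 3) - 6) = z + ((3 + z) - 6) = z + (-3 + z) = -3 + 2*z)
(26645 - 10314)*(21323/(-717) + f(-31)) = (26645 - 10314)*(21323/(-717) + (-3 + 2*(-31))) = 16331*(21323*(-1/717) + (-3 - 62)) = 16331*(-21323/717 - 65) = 16331*(-67928/717) = -1109332168/717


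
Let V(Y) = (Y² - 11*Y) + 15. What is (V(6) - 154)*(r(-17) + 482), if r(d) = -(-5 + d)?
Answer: -85176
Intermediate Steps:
r(d) = 5 - d
V(Y) = 15 + Y² - 11*Y
(V(6) - 154)*(r(-17) + 482) = ((15 + 6² - 11*6) - 154)*((5 - 1*(-17)) + 482) = ((15 + 36 - 66) - 154)*((5 + 17) + 482) = (-15 - 154)*(22 + 482) = -169*504 = -85176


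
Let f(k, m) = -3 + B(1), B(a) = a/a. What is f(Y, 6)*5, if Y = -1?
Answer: -10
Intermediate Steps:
B(a) = 1
f(k, m) = -2 (f(k, m) = -3 + 1 = -2)
f(Y, 6)*5 = -2*5 = -10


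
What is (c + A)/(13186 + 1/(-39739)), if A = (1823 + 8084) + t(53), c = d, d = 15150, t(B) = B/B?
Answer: 90525442/47636223 ≈ 1.9003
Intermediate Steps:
t(B) = 1
c = 15150
A = 9908 (A = (1823 + 8084) + 1 = 9907 + 1 = 9908)
(c + A)/(13186 + 1/(-39739)) = (15150 + 9908)/(13186 + 1/(-39739)) = 25058/(13186 - 1/39739) = 25058/(523998453/39739) = 25058*(39739/523998453) = 90525442/47636223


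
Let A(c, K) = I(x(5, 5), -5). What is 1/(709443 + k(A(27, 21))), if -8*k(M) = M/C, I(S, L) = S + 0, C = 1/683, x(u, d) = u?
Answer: 8/5672129 ≈ 1.4104e-6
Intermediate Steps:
C = 1/683 ≈ 0.0014641
I(S, L) = S
A(c, K) = 5
k(M) = -683*M/8 (k(M) = -M/(8*1/683) = -M*683/8 = -683*M/8)
1/(709443 + k(A(27, 21))) = 1/(709443 - 683/8*5) = 1/(709443 - 3415/8) = 1/(5672129/8) = 8/5672129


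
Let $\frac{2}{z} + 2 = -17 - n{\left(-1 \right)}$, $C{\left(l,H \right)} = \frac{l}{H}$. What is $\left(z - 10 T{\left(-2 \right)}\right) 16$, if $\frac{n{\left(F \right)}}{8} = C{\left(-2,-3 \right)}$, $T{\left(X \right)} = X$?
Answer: $\frac{23264}{73} \approx 318.69$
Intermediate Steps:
$n{\left(F \right)} = \frac{16}{3}$ ($n{\left(F \right)} = 8 \left(- \frac{2}{-3}\right) = 8 \left(\left(-2\right) \left(- \frac{1}{3}\right)\right) = 8 \cdot \frac{2}{3} = \frac{16}{3}$)
$z = - \frac{6}{73}$ ($z = \frac{2}{-2 - \frac{67}{3}} = \frac{2}{- \frac{73}{3}} = 2 \left(- \frac{3}{73}\right) = - \frac{6}{73} \approx -0.082192$)
$\left(z - 10 T{\left(-2 \right)}\right) 16 = \left(- \frac{6}{73} - -20\right) 16 = \left(- \frac{6}{73} + 20\right) 16 = \frac{1454}{73} \cdot 16 = \frac{23264}{73}$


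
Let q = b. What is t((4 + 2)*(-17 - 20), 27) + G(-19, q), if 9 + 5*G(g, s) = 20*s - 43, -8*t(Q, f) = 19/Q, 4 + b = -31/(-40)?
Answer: -206809/8880 ≈ -23.289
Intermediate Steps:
b = -129/40 (b = -4 - 31/(-40) = -4 - 31*(-1/40) = -4 + 31/40 = -129/40 ≈ -3.2250)
q = -129/40 ≈ -3.2250
t(Q, f) = -19/(8*Q)
G(g, s) = -52/5 + 4*s (G(g, s) = -9/5 + (20*s - 43)/5 = -9/5 + (-43 + 20*s)/5 = -9/5 + (-43/5 + 4*s) = -52/5 + 4*s)
t((4 + 2)*(-17 - 20), 27) + G(-19, q) = -19*1/((-17 - 20)*(4 + 2))/8 + (-52/5 + 4*(-129/40)) = -19/(8*(6*(-37))) + (-52/5 - 129/10) = -19/8/(-222) - 233/10 = -19/8*(-1/222) - 233/10 = 19/1776 - 233/10 = -206809/8880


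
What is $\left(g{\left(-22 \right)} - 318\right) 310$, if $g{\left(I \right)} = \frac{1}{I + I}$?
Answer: $- \frac{2168915}{22} \approx -98587.0$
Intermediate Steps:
$g{\left(I \right)} = \frac{1}{2 I}$
$\left(g{\left(-22 \right)} - 318\right) 310 = \left(\frac{1}{2 \left(-22\right)} - 318\right) 310 = \left(\frac{1}{2} \left(- \frac{1}{22}\right) - 318\right) 310 = \left(- \frac{1}{44} - 318\right) 310 = \left(- \frac{13993}{44}\right) 310 = - \frac{2168915}{22}$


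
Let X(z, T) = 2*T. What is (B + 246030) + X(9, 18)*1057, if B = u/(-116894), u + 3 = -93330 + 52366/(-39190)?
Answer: 325351212558289/1145268965 ≈ 2.8408e+5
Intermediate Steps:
u = -1828886318/19595 (u = -3 + (-93330 + 52366/(-39190)) = -3 + (-93330 + 52366*(-1/39190)) = -3 + (-93330 - 26183/19595) = -3 - 1828827533/19595 = -1828886318/19595 ≈ -93334.)
B = 914443159/1145268965 (B = -1828886318/19595/(-116894) = -1828886318/19595*(-1/116894) = 914443159/1145268965 ≈ 0.79845)
(B + 246030) + X(9, 18)*1057 = (914443159/1145268965 + 246030) + (2*18)*1057 = 281771437902109/1145268965 + 36*1057 = 281771437902109/1145268965 + 38052 = 325351212558289/1145268965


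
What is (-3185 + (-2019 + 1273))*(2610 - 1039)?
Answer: -6175601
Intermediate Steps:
(-3185 + (-2019 + 1273))*(2610 - 1039) = (-3185 - 746)*1571 = -3931*1571 = -6175601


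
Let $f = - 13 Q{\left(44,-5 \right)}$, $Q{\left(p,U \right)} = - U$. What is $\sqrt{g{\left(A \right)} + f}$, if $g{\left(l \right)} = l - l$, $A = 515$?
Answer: $i \sqrt{65} \approx 8.0623 i$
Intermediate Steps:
$g{\left(l \right)} = 0$
$f = -65$ ($f = - 13 \left(\left(-1\right) \left(-5\right)\right) = \left(-13\right) 5 = -65$)
$\sqrt{g{\left(A \right)} + f} = \sqrt{0 - 65} = \sqrt{-65} = i \sqrt{65}$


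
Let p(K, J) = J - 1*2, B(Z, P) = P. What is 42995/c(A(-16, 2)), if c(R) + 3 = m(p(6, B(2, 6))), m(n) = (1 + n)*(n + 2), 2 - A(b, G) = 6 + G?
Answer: 42995/27 ≈ 1592.4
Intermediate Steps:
p(K, J) = -2 + J (p(K, J) = J - 2 = -2 + J)
A(b, G) = -4 - G (A(b, G) = 2 - (6 + G) = 2 + (-6 - G) = -4 - G)
m(n) = (1 + n)*(2 + n)
c(R) = 27 (c(R) = -3 + (2 + (-2 + 6)² + 3*(-2 + 6)) = -3 + (2 + 4² + 3*4) = -3 + (2 + 16 + 12) = -3 + 30 = 27)
42995/c(A(-16, 2)) = 42995/27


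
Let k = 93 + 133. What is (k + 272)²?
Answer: 248004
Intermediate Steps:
k = 226
(k + 272)² = (226 + 272)² = 498² = 248004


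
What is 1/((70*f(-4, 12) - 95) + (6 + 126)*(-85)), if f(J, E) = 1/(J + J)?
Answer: -4/45295 ≈ -8.8310e-5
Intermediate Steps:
f(J, E) = 1/(2*J)
1/((70*f(-4, 12) - 95) + (6 + 126)*(-85)) = 1/((70*((½)/(-4)) - 95) + (6 + 126)*(-85)) = 1/((70*((½)*(-¼)) - 95) + 132*(-85)) = 1/((70*(-⅛) - 95) - 11220) = 1/((-35/4 - 95) - 11220) = 1/(-415/4 - 11220) = 1/(-45295/4) = -4/45295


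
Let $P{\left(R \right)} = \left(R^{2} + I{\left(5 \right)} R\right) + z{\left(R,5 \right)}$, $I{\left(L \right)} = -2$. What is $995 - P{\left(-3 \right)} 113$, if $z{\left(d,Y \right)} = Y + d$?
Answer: $-926$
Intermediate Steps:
$P{\left(R \right)} = 5 + R^{2} - R$ ($P{\left(R \right)} = \left(R^{2} - 2 R\right) + \left(5 + R\right) = 5 + R^{2} - R$)
$995 - P{\left(-3 \right)} 113 = 995 - \left(5 + \left(-3\right)^{2} - -3\right) 113 = 995 - \left(5 + 9 + 3\right) 113 = 995 - 17 \cdot 113 = 995 - 1921 = -926$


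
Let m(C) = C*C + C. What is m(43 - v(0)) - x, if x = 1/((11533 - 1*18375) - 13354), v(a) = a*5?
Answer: 38210833/20196 ≈ 1892.0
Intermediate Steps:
v(a) = 5*a
m(C) = C + C**2 (m(C) = C**2 + C = C + C**2)
x = -1/20196 (x = 1/((11533 - 18375) - 13354) = 1/(-6842 - 13354) = 1/(-20196) = -1/20196 ≈ -4.9515e-5)
m(43 - v(0)) - x = (43 - 5*0)*(1 + (43 - 5*0)) - 1*(-1/20196) = (43 - 1*0)*(1 + (43 - 1*0)) + 1/20196 = (43 + 0)*(1 + (43 + 0)) + 1/20196 = 43*(1 + 43) + 1/20196 = 43*44 + 1/20196 = 1892 + 1/20196 = 38210833/20196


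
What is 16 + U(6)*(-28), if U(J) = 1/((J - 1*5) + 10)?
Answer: 148/11 ≈ 13.455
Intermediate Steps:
U(J) = 1/(5 + J) (U(J) = 1/((J - 5) + 10) = 1/((-5 + J) + 10) = 1/(5 + J))
16 + U(6)*(-28) = 16 - 28/(5 + 6) = 16 - 28/11 = 148/11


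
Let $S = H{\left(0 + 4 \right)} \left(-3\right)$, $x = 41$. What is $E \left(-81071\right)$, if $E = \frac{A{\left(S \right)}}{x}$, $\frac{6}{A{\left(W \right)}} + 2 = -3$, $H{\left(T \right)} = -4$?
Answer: $\frac{486426}{205} \approx 2372.8$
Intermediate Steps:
$S = 12$ ($S = \left(-4\right) \left(-3\right) = 12$)
$A{\left(W \right)} = - \frac{6}{5}$ ($A{\left(W \right)} = \frac{6}{-2 - 3} = \frac{6}{-5} = 6 \left(- \frac{1}{5}\right) = - \frac{6}{5}$)
$E = - \frac{6}{205}$ ($E = - \frac{6}{5 \cdot 41} = \left(- \frac{6}{5}\right) \frac{1}{41} = - \frac{6}{205} \approx -0.029268$)
$E \left(-81071\right) = \left(- \frac{6}{205}\right) \left(-81071\right) = \frac{486426}{205}$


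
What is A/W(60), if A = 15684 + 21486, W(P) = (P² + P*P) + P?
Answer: 1239/242 ≈ 5.1198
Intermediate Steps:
W(P) = P + 2*P² (W(P) = (P² + P²) + P = 2*P² + P = P + 2*P²)
A = 37170
A/W(60) = 37170/((60*(1 + 2*60))) = 37170/((60*(1 + 120))) = 37170/((60*121)) = 37170/7260 = 37170*(1/7260) = 1239/242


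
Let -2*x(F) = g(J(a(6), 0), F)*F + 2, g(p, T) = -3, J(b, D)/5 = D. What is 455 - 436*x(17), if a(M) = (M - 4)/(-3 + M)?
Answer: -10227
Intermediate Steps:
a(M) = (-4 + M)/(-3 + M)
J(b, D) = 5*D
x(F) = -1 + 3*F/2 (x(F) = -(-3*F + 2)/2 = -(2 - 3*F)/2 = -1 + 3*F/2)
455 - 436*x(17) = 455 - 436*(-1 + (3/2)*17) = 455 - 436*(-1 + 51/2) = 455 - 436*49/2 = 455 - 10682 = -10227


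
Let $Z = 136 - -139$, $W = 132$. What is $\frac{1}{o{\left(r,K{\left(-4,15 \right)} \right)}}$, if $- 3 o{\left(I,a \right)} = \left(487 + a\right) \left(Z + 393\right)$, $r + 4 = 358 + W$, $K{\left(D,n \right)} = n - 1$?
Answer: $- \frac{1}{111556} \approx -8.9641 \cdot 10^{-6}$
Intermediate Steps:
$K{\left(D,n \right)} = -1 + n$
$r = 486$ ($r = -4 + \left(358 + 132\right) = -4 + 490 = 486$)
$Z = 275$ ($Z = 136 + 139 = 275$)
$o{\left(I,a \right)} = - \frac{325316}{3} - \frac{668 a}{3}$ ($o{\left(I,a \right)} = - \frac{\left(487 + a\right) \left(275 + 393\right)}{3} = - \frac{\left(487 + a\right) 668}{3} = - \frac{325316 + 668 a}{3} = - \frac{325316}{3} - \frac{668 a}{3}$)
$\frac{1}{o{\left(r,K{\left(-4,15 \right)} \right)}} = \frac{1}{- \frac{325316}{3} - \frac{668 \left(-1 + 15\right)}{3}} = \frac{1}{- \frac{325316}{3} - \frac{9352}{3}} = \frac{1}{-111556} = - \frac{1}{111556}$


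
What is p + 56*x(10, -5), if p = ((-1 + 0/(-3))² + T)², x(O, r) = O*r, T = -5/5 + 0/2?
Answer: -2800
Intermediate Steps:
T = -1 (T = -5*⅕ + 0*(½) = -1 + 0 = -1)
p = 0 (p = ((-1 + 0/(-3))² - 1)² = ((-1 + 0*(-⅓))² - 1)² = ((-1 + 0)² - 1)² = ((-1)² - 1)² = (1 - 1)² = 0² = 0)
p + 56*x(10, -5) = 0 + 56*(10*(-5)) = 0 + 56*(-50) = 0 - 2800 = -2800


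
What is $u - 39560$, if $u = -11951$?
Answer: $-51511$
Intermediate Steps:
$u - 39560 = -11951 - 39560 = -51511$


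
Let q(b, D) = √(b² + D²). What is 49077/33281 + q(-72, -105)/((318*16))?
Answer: 49077/33281 + √1801/1696 ≈ 1.4996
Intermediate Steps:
q(b, D) = √(D² + b²)
49077/33281 + q(-72, -105)/((318*16)) = 49077/33281 + √((-105)² + (-72)²)/((318*16)) = 49077*(1/33281) + √(11025 + 5184)/5088 = 49077/33281 + √16209*(1/5088) = 49077/33281 + (3*√1801)*(1/5088) = 49077/33281 + √1801/1696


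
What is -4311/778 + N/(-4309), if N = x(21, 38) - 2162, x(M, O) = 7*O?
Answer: -17101011/3352402 ≈ -5.1011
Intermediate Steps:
N = -1896 (N = 7*38 - 2162 = 266 - 2162 = -1896)
-4311/778 + N/(-4309) = -4311/778 - 1896/(-4309) = -4311*1/778 - 1896*(-1/4309) = -4311/778 + 1896/4309 = -17101011/3352402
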